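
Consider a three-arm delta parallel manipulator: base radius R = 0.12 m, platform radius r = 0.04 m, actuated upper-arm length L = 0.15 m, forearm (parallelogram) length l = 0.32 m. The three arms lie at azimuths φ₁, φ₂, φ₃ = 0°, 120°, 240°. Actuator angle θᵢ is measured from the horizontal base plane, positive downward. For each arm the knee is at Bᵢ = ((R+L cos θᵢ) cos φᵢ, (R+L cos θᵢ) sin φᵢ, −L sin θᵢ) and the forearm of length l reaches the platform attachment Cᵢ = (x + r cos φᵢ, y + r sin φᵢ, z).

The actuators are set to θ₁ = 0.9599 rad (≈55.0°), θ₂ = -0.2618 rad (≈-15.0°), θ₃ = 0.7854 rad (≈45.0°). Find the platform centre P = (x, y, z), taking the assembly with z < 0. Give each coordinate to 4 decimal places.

(-0.0943, 0.1136, -0.2702)

φ1=0.0°: virtual centre (0.1660, 0.0000, -0.1229), radius l
S2 = (0.2249·cos120.0°, 0.2249·sin120.0°, 0.0388) = (-0.1124, 0.1948, 0.0388)
arm 3 at φ=240.0°: (R−r)+L cos θ3 = 0.1861;  S3 = (-0.0930, -0.1611, -0.1061)
eliminate P² terms by subtracting sphere 1 from 2 and 3
linear system: -0.5570x+0.3895y = 0.0094−0.3234z; -0.5181x+-0.3223y = 0.0032−0.0336z
det = 0.3813;  x = -0.0112+0.3076z,  y = 0.0081+-0.3903z
into |P−S₁|² = l²: 1.2470z² + 0.1303z + -0.0558 = 0;  Δ = 0.2954;  z = -0.2702 or 0.1657 → z<0 root = -0.2702
x = -0.0943, y = 0.1136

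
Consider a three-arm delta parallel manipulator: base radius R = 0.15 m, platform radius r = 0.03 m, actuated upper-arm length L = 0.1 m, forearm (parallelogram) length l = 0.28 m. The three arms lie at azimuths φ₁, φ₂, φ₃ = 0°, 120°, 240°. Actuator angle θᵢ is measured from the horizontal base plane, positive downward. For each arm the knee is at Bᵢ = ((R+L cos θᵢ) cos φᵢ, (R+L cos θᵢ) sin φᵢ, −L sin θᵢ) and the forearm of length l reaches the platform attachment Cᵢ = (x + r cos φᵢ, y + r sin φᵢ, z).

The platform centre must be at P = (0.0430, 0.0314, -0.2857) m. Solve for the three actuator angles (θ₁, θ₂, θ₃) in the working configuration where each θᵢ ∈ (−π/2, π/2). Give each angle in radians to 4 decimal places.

rotate P by −φ1: (0.0430, 0.0314, -0.2857)
  e−x'=0.0770;  (l²−L²−(e−x')²−y'²−z²)/2L = -0.1007
  √(A²+B²)=0.2959;  θ1 = -1.3075+1.9180 ≈ 0.6105
φ2=120.0° → target in arm frame (0.0057, -0.0529)
  A cos θ + B sin θ = C:  0.1143·cos θ + -0.2857·sin θ = -0.1455
  √(A²+B²)=0.3077;  θ2 = -1.1902+2.0632 ≈ 0.8730
φ3=240.0° → target in arm frame (-0.0487, 0.0215)
  A cos θ + B sin θ = C:  0.1687·cos θ + -0.2857·sin θ = -0.2107
  θ3 = atan2(B,A) + arccos(C/0.3318) = 1.2216

θ₁ = 0.6105, θ₂ = 0.8730, θ₃ = 1.2216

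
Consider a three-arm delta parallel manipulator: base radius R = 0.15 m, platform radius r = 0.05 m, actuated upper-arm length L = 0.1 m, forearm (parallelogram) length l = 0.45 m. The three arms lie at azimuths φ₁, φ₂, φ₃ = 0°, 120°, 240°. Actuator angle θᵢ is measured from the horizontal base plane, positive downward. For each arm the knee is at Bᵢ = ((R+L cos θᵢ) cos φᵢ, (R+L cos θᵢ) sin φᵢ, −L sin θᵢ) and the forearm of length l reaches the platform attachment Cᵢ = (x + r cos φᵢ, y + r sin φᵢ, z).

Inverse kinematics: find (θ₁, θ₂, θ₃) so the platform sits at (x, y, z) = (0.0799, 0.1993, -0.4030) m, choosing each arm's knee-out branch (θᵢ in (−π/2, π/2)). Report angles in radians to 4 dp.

arm 1 (φ=0.0°): x'=0.0799, y'=0.1993
  e−x'=0.0201;  (l²−L²−(e−x')²−y'²−z²)/2L = -0.0502
  √(A²+B²)=0.4035;  θ1 = -1.5210+1.6954 ≈ 0.1745
φ2=120.0° → target in arm frame (0.1326, -0.1688)
  A=-0.0326, B=-0.4030, C=(l²−L²−A²−y'²−z²)/(2L)=0.0026
  √(A²+B²)=0.4043;  θ2 = -1.6516+1.5644 ≈ -0.0872
φ3=240.0° → target in arm frame (-0.2125, -0.0305)
  e−x'=0.3125;  (l²−L²−(e−x')²−y'²−z²)/2L = -0.3426
  γ=atan2(-0.4030,0.3125)=-0.9111;  ψ=arccos(-0.6718)=2.3074;  θ3=γ+ψ≈1.3963

θ₁ = 0.1745, θ₂ = -0.0872, θ₃ = 1.3963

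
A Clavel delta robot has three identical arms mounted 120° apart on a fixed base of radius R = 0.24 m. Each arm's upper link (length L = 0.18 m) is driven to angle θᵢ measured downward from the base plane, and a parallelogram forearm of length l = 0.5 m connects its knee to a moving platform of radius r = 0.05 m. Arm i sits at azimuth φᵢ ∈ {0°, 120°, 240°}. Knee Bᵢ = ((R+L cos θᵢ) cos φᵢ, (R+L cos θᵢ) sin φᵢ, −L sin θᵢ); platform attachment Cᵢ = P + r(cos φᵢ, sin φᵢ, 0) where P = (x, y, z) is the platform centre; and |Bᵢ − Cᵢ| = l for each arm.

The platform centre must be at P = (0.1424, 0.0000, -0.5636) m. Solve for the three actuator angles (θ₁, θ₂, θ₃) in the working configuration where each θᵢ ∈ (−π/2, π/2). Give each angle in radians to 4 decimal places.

θ₁ = 0.6107, θ₂ = 1.3962, θ₃ = 1.3962

rotate P by −φ1: (0.1424, 0.0000, -0.5636)
  A cos θ + B sin θ = C:  0.0476·cos θ + -0.5636·sin θ = -0.2842
  γ=atan2(-0.5636,0.0476)=-1.4865;  ψ=arccos(-0.5025)=2.0972;  θ1=γ+ψ≈0.6107
rotate P by −φ2: (-0.0712, -0.1233, -0.5636)
  e−x'=0.2612;  (l²−L²−(e−x')²−y'²−z²)/2L = -0.5097
  γ=atan2(-0.5636,0.2612)=-1.1368;  ψ=arccos(-0.8205)=2.5330;  θ2=γ+ψ≈1.3962
rotate P by −φ3: (-0.0712, 0.1233, -0.5636)
  A=0.2612, B=-0.5636, C=(l²−L²−A²−y'²−z²)/(2L)=-0.5097
  γ=atan2(-0.5636,0.2612)=-1.1368;  ψ=arccos(-0.8205)=2.5330;  θ3=γ+ψ≈1.3962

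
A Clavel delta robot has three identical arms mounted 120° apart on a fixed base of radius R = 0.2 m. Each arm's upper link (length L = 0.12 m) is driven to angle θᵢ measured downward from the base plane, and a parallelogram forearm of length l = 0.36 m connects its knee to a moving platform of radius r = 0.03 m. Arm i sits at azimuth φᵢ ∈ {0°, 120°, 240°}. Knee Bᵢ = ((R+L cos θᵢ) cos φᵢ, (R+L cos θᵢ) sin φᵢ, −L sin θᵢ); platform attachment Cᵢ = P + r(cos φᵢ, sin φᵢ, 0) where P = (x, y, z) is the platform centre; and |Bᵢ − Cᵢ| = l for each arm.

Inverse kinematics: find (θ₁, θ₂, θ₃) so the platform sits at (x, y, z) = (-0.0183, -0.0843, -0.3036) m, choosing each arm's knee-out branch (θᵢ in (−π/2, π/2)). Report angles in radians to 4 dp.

arm 1 (φ=0.0°): x'=-0.0183, y'=-0.0843
  A cos θ + B sin θ = C:  0.1883·cos θ + -0.3036·sin θ = -0.0814
  θ1 = atan2(B,A) + arccos(C/0.3573) = 0.7850
φ2=120.0° → target in arm frame (-0.0639, 0.0580)
  A cos θ + B sin θ = C:  0.2339·cos θ + -0.3036·sin θ = -0.1459
  √(A²+B²)=0.3832;  θ2 = -0.9144+1.9615 ≈ 1.0470
rotate P by −φ3: (0.0822, 0.0263, -0.3036)
  e−x'=0.0878;  (l²−L²−(e−x')²−y'²−z²)/2L = 0.0609
  √(A²+B²)=0.3161;  θ3 = -1.2891+1.3769 ≈ 0.0877

θ₁ = 0.7850, θ₂ = 1.0470, θ₃ = 0.0877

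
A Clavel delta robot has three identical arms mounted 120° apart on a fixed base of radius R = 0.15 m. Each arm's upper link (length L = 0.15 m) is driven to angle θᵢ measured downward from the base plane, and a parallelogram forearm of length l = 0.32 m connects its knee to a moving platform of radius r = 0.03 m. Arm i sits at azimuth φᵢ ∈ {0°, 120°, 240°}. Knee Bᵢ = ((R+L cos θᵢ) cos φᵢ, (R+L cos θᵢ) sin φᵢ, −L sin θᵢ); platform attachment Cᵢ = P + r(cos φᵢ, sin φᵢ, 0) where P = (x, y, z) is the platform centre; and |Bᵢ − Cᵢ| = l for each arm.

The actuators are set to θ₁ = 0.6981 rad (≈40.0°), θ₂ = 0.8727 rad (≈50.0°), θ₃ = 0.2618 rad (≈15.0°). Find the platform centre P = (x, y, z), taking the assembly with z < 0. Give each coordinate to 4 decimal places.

(-0.0138, -0.0655, -0.2868)

arm 1 at φ=0.0°: e+L cos θ1 = 0.2349;  centre 1 = (0.2349, 0.0000, -0.0964)
centre 2 = (0.2164·cos120.0°, 0.2164·sin120.0°, -0.1149) = (-0.1082, 0.1874, -0.1149)
centre 3 = (0.2649·cos240.0°, 0.2649·sin240.0°, -0.0388) = (-0.1324, -0.2294, -0.0388)
|centre ₂|²−|centre ₁|² = -0.0044;  |centre ₃|²−|centre ₁|² = 0.0072
linear system: -0.6862x+0.3748y = -0.0044−-0.0370z; -0.7347x+-0.4588y = 0.0072−0.1152z
det = 0.5902;  x = -0.0011+0.0444z,  y = -0.0139+0.1800z
quadratic in z: (1.0344)z²+(0.1669)z+(-0.0372)=0, √Δ=0.4263 → z ∈ {-0.2868, 0.1254}; z = -0.2868 (taking z<0)
x = -0.0138, y = -0.0655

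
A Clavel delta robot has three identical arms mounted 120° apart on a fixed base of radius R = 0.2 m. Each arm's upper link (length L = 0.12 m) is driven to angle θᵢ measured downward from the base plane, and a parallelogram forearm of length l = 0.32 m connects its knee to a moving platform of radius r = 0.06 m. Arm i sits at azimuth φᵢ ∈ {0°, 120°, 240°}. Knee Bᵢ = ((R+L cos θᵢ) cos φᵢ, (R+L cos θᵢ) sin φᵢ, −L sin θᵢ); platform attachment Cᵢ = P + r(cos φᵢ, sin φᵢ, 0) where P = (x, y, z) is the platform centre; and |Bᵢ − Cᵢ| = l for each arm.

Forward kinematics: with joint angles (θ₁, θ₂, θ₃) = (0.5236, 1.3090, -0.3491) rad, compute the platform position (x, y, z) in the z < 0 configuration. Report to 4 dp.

arm 1 at φ=0.0°: (R−r)+L cos θ1 = 0.2439;  O1 = (0.2439, 0.0000, -0.0600)
φ2=120.0°: virtual centre (-0.0855, 0.1481, -0.1159), radius l
O3 = (0.2528·cos240.0°, 0.2528·sin240.0°, 0.0410) = (-0.1264, -0.2189, 0.0410)
eliminate P² terms by subtracting sphere 1 from 2 and 3
linear system: -0.6589x+0.2963y = -0.0204−-0.1118z; -0.7406x+-0.4378y = 0.0025−0.2021z
Cramer: x(z) = 0.0161+0.0215z;  y(z) = -0.0330+0.4252z
into |P−O₁|² = l²: 1.1813z² + 0.0822z + -0.0458 = 0;  Δ = 0.2233;  z = -0.2348 or 0.1652 → z<0 root = -0.2348
x = 0.0111, y = -0.1328

(0.0111, -0.1328, -0.2348)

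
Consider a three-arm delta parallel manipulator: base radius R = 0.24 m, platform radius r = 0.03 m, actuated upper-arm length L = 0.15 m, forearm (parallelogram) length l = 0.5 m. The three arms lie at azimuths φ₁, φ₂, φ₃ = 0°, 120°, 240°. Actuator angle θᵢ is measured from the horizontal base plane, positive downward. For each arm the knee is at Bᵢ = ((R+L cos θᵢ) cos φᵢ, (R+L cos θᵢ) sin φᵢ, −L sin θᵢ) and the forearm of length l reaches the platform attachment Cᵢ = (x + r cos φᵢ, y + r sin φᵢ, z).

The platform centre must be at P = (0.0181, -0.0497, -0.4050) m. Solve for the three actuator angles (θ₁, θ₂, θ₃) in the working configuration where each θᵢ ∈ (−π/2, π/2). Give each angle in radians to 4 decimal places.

φ1=0.0° → target in arm frame (0.0181, -0.0497)
  A cos θ + B sin θ = C:  0.1919·cos θ + -0.4050·sin θ = 0.0806
  √(A²+B²)=0.4482;  θ1 = -1.1283+1.3900 ≈ 0.2617
φ2=120.0° → target in arm frame (-0.0521, 0.0092)
  A=0.2621, B=-0.4050, C=(l²−L²−A²−y'²−z²)/(2L)=-0.0177
  √(A²+B²)=0.4824;  θ2 = -0.9964+1.6074 ≈ 0.6110
rotate P by −φ3: (0.0340, 0.0405, -0.4050)
  A=0.1760, B=-0.4050, C=(l²−L²−A²−y'²−z²)/(2L)=0.1028
  θ3 = atan2(B,A) + arccos(C/0.4416) = 0.1749

θ₁ = 0.2617, θ₂ = 0.6110, θ₃ = 0.1749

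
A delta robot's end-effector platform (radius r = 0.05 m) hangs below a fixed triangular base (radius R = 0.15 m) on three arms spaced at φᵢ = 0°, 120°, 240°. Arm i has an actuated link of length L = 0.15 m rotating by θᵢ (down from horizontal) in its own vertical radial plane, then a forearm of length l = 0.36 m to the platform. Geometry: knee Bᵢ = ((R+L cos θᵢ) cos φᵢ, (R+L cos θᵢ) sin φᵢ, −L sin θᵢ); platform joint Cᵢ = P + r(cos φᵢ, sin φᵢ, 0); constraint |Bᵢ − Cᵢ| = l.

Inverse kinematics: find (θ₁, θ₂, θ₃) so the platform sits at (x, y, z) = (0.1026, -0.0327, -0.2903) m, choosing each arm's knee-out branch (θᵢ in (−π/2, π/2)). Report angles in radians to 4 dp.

arm 1 (φ=0.0°): x'=0.1026, y'=-0.0327
  A cos θ + B sin θ = C:  -0.0026·cos θ + -0.2903·sin θ = 0.0725
  √(A²+B²)=0.2903;  θ1 = -1.5798+1.3184 ≈ -0.2614
φ2=120.0° → target in arm frame (-0.0796, -0.0725)
  A=0.1796, B=-0.2903, C=(l²−L²−A²−y'²−z²)/(2L)=-0.0490
  √(A²+B²)=0.3414;  θ2 = -1.0167+1.7148 ≈ 0.6981
rotate P by −φ3: (-0.0230, 0.1052, -0.2903)
  e−x'=0.1230;  (l²−L²−(e−x')²−y'²−z²)/2L = -0.0112
  γ=atan2(-0.2903,0.1230)=-1.1701;  ψ=arccos(-0.0356)=1.6064;  θ3=γ+ψ≈0.4363

θ₁ = -0.2614, θ₂ = 0.6981, θ₃ = 0.4363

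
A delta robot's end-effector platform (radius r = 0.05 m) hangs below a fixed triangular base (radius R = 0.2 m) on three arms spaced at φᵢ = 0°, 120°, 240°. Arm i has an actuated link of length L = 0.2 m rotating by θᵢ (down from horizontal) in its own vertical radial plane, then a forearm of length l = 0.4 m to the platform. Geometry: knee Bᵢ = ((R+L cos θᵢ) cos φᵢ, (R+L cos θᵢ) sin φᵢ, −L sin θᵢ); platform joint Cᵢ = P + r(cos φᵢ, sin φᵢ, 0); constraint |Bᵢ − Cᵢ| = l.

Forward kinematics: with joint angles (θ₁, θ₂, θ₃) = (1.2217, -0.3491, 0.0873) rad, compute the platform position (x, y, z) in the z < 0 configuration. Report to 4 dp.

(-0.1774, 0.0328, -0.2356)

O1 = (0.2184·cos0.0°, 0.2184·sin0.0°, -0.1879) = (0.2184, 0.0000, -0.1879)
φ2=120.0°: virtual centre (-0.1690, 0.2927, 0.0684), radius l
arm 3 at φ=240.0°: ρ3 = 0.3492;  O3 = (-0.1746, -0.3024, -0.0174)
subtract pairs → two planes through P
[-0.7748 0.5853 0.5127]·P = 0.0359;  [-0.7861 -0.6049 0.3410]·P = 0.0392
det = 0.9287;  x = -0.0481+0.5488z,  y = -0.0024+-0.1495z
quadratic in z: (1.3236)z²+(0.0841)z+(-0.0537)=0, √Δ=0.5395 → z ∈ {-0.2356, 0.1721}; z = -0.2356 (taking z<0)
x = -0.1774, y = 0.0328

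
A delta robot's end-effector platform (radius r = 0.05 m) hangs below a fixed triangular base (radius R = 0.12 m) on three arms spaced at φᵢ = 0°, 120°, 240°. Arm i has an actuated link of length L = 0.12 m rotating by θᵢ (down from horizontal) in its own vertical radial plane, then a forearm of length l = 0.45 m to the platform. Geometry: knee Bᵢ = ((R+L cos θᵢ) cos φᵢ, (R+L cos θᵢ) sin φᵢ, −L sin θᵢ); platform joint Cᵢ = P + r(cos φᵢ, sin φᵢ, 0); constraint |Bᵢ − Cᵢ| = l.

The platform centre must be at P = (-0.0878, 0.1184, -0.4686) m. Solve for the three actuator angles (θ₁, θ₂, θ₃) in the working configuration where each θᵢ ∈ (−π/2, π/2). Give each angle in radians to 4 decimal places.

rotate P by −φ1: (-0.0878, 0.1184, -0.4686)
  e−x'=0.1578;  (l²−L²−(e−x')²−y'²−z²)/2L = -0.2934
  √(A²+B²)=0.4945;  θ1 = -1.2460+2.2059 ≈ 0.9600
rotate P by −φ2: (0.1464, 0.0168, -0.4686)
  e−x'=-0.0764;  (l²−L²−(e−x')²−y'²−z²)/2L = -0.1567
  γ=atan2(-0.4686,-0.0764)=-1.7325;  ψ=arccos(-0.3301)=1.9072;  θ2=γ+ψ≈0.1747
rotate P by −φ3: (-0.0586, -0.1352, -0.4686)
  e−x'=0.1286;  (l²−L²−(e−x')²−y'²−z²)/2L = -0.2763
  θ3 = atan2(B,A) + arccos(C/0.4859) = 0.8728

θ₁ = 0.9600, θ₂ = 0.1747, θ₃ = 0.8728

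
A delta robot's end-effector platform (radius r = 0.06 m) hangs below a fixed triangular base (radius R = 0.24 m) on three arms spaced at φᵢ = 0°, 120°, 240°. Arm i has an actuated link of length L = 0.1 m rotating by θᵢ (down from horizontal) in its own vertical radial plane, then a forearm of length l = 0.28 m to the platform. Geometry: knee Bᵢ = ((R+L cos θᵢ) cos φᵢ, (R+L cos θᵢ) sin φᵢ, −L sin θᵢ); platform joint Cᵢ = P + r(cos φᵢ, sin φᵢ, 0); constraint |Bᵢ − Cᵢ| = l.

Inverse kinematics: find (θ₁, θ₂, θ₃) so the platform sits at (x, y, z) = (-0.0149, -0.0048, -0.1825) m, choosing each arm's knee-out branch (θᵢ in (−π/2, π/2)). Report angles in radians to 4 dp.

θ₁ = 0.8729, θ₂ = 0.6977, θ₃ = 0.6114

φ1=0.0° → target in arm frame (-0.0149, -0.0048)
  A cos θ + B sin θ = C:  0.1949·cos θ + -0.1825·sin θ = -0.0146
  θ1 = atan2(B,A) + arccos(C/0.2670) = 0.8729
rotate P by −φ2: (0.0033, 0.0153, -0.1825)
  A=0.1767, B=-0.1825, C=(l²−L²−A²−y'²−z²)/(2L)=0.0182
  γ=atan2(-0.1825,0.1767)=-0.8015;  ψ=arccos(0.0715)=1.4992;  θ2=γ+ψ≈0.6977
φ3=240.0° → target in arm frame (0.0116, -0.0105)
  A cos θ + B sin θ = C:  0.1684·cos θ + -0.1825·sin θ = 0.0331
  √(A²+B²)=0.2483;  θ3 = -0.8256+1.4370 ≈ 0.6114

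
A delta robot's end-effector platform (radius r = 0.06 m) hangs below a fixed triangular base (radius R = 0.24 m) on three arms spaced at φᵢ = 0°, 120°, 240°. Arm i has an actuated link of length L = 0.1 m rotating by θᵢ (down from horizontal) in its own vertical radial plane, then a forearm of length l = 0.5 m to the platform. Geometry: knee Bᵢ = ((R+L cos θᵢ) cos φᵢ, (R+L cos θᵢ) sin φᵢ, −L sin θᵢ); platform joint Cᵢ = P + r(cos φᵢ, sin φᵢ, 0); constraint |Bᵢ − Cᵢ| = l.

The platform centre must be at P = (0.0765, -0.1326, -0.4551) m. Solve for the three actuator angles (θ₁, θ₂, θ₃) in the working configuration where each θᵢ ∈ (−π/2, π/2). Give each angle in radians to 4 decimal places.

rotate P by −φ1: (0.0765, -0.1326, -0.4551)
  A=0.1035, B=-0.4551, C=(l²−L²−A²−y'²−z²)/(2L)=0.0229
  γ=atan2(-0.4551,0.1035)=-1.3472;  ψ=arccos(0.0492)=1.5216;  θ1=γ+ψ≈0.1744
rotate P by −φ2: (-0.1531, 0.0000, -0.4551)
  e−x'=0.3331;  (l²−L²−(e−x')²−y'²−z²)/2L = -0.3903
  θ2 = atan2(B,A) + arccos(C/0.5640) = 1.3962
φ3=240.0° → target in arm frame (0.0766, 0.1326)
  A=0.1034, B=-0.4551, C=(l²−L²−A²−y'²−z²)/(2L)=0.0231
  θ3 = atan2(B,A) + arccos(C/0.4667) = 0.1739

θ₁ = 0.1744, θ₂ = 1.3962, θ₃ = 0.1739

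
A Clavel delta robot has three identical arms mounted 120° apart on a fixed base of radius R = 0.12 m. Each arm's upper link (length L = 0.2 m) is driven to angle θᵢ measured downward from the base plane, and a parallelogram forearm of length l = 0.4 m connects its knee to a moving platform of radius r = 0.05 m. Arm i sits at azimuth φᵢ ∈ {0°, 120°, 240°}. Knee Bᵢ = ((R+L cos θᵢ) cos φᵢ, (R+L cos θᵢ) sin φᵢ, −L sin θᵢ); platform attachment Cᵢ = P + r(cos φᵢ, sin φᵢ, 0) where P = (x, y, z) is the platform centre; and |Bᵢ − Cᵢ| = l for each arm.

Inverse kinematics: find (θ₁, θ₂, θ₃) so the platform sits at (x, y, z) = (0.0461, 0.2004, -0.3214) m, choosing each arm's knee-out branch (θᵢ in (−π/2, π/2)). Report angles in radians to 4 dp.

θ₁ = 0.2617, θ₂ = -0.1743, θ₃ = 1.0471

rotate P by −φ1: (0.0461, 0.2004, -0.3214)
  e−x'=0.0239;  (l²−L²−(e−x')²−y'²−z²)/2L = -0.0601
  γ=atan2(-0.3214,0.0239)=-1.4966;  ψ=arccos(-0.1864)=1.7583;  θ1=γ+ψ≈0.2617
rotate P by −φ2: (0.1505, -0.1401, -0.3214)
  A cos θ + B sin θ = C:  -0.0805·cos θ + -0.3214·sin θ = -0.0235
  γ=atan2(-0.3214,-0.0805)=-1.8162;  ψ=arccos(-0.0710)=1.6419;  θ2=γ+ψ≈-0.1743
arm 3 (φ=240.0°): x'=-0.1966, y'=-0.0603
  A=0.2666, B=-0.3214, C=(l²−L²−A²−y'²−z²)/(2L)=-0.1450
  √(A²+B²)=0.4176;  θ3 = -0.8783+1.9255 ≈ 1.0471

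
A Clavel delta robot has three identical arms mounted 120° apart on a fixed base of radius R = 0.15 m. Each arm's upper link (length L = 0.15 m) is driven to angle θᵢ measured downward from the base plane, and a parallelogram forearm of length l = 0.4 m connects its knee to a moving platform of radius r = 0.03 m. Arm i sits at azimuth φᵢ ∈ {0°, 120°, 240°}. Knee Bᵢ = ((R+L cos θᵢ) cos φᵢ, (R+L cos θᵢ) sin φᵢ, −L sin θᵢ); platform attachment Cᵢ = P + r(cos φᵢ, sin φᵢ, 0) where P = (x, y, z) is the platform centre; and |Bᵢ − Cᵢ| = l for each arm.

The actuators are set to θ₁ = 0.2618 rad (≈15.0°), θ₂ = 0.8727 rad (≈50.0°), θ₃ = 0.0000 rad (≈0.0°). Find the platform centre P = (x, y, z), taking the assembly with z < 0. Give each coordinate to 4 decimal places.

arm 1 at φ=0.0°: e+L cos θ1 = 0.2649;  centre 1 = (0.2649, 0.0000, -0.0388)
φ2=120.0°: virtual centre (-0.1082, 0.1874, -0.1149), radius l
φ3=240.0°: virtual centre (-0.1350, -0.2338, 0.0000), radius l
|centre ₂|²−|centre ₁|² = -0.0116;  |centre ₃|²−|centre ₁|² = 0.0012
[-0.7462 0.3748 -0.1522]·P = -0.0116;  [-0.7998 -0.4677 0.0776]·P = 0.0012
Cramer: x(z) = 0.0077-0.0648z;  y(z) = -0.0158+0.2769z
quadratic in z: (1.0809)z²+(0.1023)z+(-0.0921)=0, √Δ=0.6392 → z ∈ {-0.3430, 0.2484}; z = -0.3430 (taking z<0)
x = 0.0299, y = -0.1107

(0.0299, -0.1107, -0.3430)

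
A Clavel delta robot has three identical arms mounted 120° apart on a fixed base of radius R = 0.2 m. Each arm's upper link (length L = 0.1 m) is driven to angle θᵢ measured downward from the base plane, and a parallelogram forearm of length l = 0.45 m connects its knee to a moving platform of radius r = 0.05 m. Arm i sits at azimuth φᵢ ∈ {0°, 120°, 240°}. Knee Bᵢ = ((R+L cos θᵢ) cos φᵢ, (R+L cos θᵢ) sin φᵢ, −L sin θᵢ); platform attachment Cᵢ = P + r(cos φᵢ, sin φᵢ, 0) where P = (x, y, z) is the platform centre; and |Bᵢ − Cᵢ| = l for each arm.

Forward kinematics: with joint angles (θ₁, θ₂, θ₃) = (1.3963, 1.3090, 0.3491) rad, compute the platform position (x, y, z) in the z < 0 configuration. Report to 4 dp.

φ1=0.0°: virtual centre (0.1674, 0.0000, -0.0985), radius l
φ2=120.0°: virtual centre (-0.0879, 0.1523, -0.0966), radius l
arm 3 at φ=240.0°: ρ3 = 0.2440;  O3 = (-0.1220, -0.2113, -0.0342)
subtract pairs → two planes through P
linear system: -0.5106x+0.3046y = 0.0026−0.0038z; -0.5787x+-0.4226y = 0.0230−0.1286z
det = 0.3921;  x = -0.0206+0.1040z,  y = -0.0262+0.1618z
quadratic in z: (1.0370)z²+(0.1494)z+(-0.1568)=0, √Δ=0.8202 → z ∈ {-0.4675, 0.3234}; z = -0.4675 (taking z<0)
x = -0.0692, y = -0.1018

(-0.0692, -0.1018, -0.4675)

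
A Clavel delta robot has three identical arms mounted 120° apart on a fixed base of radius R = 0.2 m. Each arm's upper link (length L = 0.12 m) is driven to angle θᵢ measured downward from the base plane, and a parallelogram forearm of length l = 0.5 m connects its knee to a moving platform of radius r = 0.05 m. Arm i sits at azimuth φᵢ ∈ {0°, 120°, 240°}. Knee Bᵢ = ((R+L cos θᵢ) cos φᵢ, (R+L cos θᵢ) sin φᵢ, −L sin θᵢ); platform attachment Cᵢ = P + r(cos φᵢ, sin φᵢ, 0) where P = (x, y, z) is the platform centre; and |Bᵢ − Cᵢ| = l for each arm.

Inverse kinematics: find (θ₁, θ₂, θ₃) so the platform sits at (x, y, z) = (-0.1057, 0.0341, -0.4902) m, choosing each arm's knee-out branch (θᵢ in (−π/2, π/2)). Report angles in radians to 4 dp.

φ1=0.0° → target in arm frame (-0.1057, 0.0341)
  A=0.2557, B=-0.4902, C=(l²−L²−A²−y'²−z²)/(2L)=-0.2968
  θ1 = atan2(B,A) + arccos(C/0.5529) = 1.0475
arm 2 (φ=120.0°): x'=0.0824, y'=0.0745
  A cos θ + B sin θ = C:  0.0676·cos θ + -0.4902·sin θ = -0.0617
  θ2 = atan2(B,A) + arccos(C/0.4948) = 0.2622
rotate P by −φ3: (0.0233, -0.1086, -0.4902)
  e−x'=0.1267;  (l²−L²−(e−x')²−y'²−z²)/2L = -0.1356
  θ3 = atan2(B,A) + arccos(C/0.5063) = 0.5240

θ₁ = 1.0475, θ₂ = 0.2622, θ₃ = 0.5240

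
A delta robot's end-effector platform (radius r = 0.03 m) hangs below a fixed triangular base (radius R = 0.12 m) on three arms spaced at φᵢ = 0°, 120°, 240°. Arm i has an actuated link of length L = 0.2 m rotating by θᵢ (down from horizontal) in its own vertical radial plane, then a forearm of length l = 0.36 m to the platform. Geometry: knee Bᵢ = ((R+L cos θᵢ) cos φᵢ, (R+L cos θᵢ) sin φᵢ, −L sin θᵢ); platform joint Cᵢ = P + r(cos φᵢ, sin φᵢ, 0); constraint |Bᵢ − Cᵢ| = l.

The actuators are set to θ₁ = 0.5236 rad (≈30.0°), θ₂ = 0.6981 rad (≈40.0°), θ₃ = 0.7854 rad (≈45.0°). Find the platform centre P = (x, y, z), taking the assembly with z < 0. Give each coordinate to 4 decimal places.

(0.0414, 0.0152, -0.3832)

arm 1 at φ=0.0°: (R−r)+L cos θ1 = 0.2632;  centre 1 = (0.2632, 0.0000, -0.1000)
φ2=120.0°: virtual centre (-0.1216, 0.2106, -0.1286), radius l
arm 3 at φ=240.0°: (R−r)+L cos θ3 = 0.2314;  centre 3 = (-0.1157, -0.2004, -0.1414)
|centre ₂|²−|centre ₁|² = -0.0036;  |centre ₃|²−|centre ₁|² = -0.0057
plane₁₂: -0.7696x+0.4213y+-0.0571z = -0.0036
det = 0.6277;  x = 0.0061+-0.0921z,  y = 0.0027+-0.0326z
into |P−centre ₁|² = l²: 1.0095z² + 0.2472z + -0.0535 = 0;  Δ = 0.2772;  z = -0.3832 or 0.1383 → z<0 root = -0.3832
x = 0.0414, y = 0.0152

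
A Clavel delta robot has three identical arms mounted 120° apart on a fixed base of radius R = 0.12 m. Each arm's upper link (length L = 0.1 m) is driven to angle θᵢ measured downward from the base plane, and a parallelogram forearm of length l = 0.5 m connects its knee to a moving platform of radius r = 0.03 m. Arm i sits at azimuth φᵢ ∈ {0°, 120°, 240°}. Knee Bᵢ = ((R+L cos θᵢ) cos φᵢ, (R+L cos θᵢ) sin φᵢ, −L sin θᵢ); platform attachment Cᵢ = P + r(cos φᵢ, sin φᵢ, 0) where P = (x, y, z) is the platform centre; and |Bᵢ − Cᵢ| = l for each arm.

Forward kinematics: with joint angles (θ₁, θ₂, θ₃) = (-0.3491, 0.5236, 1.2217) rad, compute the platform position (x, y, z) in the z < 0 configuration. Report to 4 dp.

(0.2069, 0.1152, -0.4518)

arm 1 at φ=0.0°: e+L cos θ1 = 0.1840;  centre 1 = (0.1840, 0.0000, 0.0342)
centre 2 = (0.1766·cos120.0°, 0.1766·sin120.0°, -0.0500) = (-0.0883, 0.1529, -0.0500)
arm 3 at φ=240.0°: e+L cos θ3 = 0.1242;  centre 3 = (-0.0621, -0.1076, -0.0940)
|centre ₂|²−|centre ₁|² = -0.0013;  |centre ₃|²−|centre ₁|² = -0.0108
linear system: -0.5445x+0.3059y = -0.0013−-0.1684z; -0.4921x+-0.2151y = -0.0108−-0.2563z
Cramer: x(z) = 0.0134-0.4283z;  y(z) = 0.0194-0.2119z
quadratic in z: (1.2283)z²+(0.0695)z+(-0.2193)=0, √Δ=1.0404 → z ∈ {-0.4518, 0.3952}; z = -0.4518 (taking z<0)
x = 0.2069, y = 0.1152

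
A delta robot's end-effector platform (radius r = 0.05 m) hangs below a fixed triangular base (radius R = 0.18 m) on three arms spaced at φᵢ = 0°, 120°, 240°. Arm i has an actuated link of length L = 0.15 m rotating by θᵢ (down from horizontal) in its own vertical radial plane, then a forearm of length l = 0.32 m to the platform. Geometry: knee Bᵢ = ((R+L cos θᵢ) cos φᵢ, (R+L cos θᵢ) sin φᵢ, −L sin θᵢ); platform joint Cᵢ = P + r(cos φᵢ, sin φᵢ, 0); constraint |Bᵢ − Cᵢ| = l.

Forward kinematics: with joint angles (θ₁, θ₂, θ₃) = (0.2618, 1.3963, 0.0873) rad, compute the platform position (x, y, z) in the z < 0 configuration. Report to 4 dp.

(0.0641, -0.1375, -0.2365)

arm 1 at φ=0.0°: e+L cos θ1 = 0.2749;  S1 = (0.2749, 0.0000, -0.0388)
φ2=120.0°: virtual centre (-0.0780, 0.1351, -0.1477), radius l
S3 = (0.2794·cos240.0°, 0.2794·sin240.0°, -0.0131) = (-0.1397, -0.2420, -0.0131)
|S₂|²−|S₁|² = -0.0309;  |S₃|²−|S₁|² = 0.0012
linear system: -0.7058x+0.2703y = -0.0309−-0.2178z; -0.8292x+-0.4840y = 0.0012−0.0515z
Cramer: x(z) = 0.0259-0.1617z;  y(z) = -0.0468+0.3835z
sphere 1 gives Az²+Bz+C=0 with A=1.1732, B=0.1223, C=-0.0367;  B²−4AC=0.1872;  roots -0.2365, 0.1322;  negative root z = -0.2365
x = 0.0641, y = -0.1375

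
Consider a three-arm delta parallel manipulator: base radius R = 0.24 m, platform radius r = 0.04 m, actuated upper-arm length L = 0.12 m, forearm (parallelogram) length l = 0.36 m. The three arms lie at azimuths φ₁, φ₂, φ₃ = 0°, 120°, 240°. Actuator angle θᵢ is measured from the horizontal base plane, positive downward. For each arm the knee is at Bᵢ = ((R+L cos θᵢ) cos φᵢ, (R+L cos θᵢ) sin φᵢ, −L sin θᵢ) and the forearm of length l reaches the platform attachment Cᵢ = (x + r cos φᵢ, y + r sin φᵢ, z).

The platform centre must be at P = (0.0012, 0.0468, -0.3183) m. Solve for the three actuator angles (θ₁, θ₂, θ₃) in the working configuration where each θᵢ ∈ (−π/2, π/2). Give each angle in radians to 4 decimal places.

θ₁ = 0.8724, θ₂ = 0.6107, θ₃ = 1.1342

rotate P by −φ1: (0.0012, 0.0468, -0.3183)
  A=0.1988, B=-0.3183, C=(l²−L²−A²−y'²−z²)/(2L)=-0.1159
  γ=atan2(-0.3183,0.1988)=-1.0125;  ψ=arccos(-0.3090)=1.8849;  θ1=γ+ψ≈0.8724
rotate P by −φ2: (0.0399, -0.0244, -0.3183)
  e−x'=0.1601;  (l²−L²−(e−x')²−y'²−z²)/2L = -0.0514
  θ2 = atan2(B,A) + arccos(C/0.3563) = 0.6107
arm 3 (φ=240.0°): x'=-0.0411, y'=-0.0224
  A cos θ + B sin θ = C:  0.2411·cos θ + -0.3183·sin θ = -0.1865
  √(A²+B²)=0.3993;  θ3 = -0.9225+2.0567 ≈ 1.1342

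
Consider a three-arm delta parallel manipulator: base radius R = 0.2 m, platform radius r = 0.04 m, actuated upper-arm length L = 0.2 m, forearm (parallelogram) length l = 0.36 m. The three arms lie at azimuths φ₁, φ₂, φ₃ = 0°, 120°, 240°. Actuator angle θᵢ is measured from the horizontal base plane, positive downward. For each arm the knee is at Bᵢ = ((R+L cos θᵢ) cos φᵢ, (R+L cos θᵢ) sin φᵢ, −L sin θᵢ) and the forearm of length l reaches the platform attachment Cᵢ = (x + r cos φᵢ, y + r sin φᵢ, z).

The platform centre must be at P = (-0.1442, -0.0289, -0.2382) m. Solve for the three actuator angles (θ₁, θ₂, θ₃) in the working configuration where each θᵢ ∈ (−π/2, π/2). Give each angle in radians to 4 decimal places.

rotate P by −φ1: (-0.1442, -0.0289, -0.2382)
  A cos θ + B sin θ = C:  0.3042·cos θ + -0.2382·sin θ = -0.1513
  γ=atan2(-0.2382,0.3042)=-0.6643;  ψ=arccos(-0.3915)=1.9731;  θ1=γ+ψ≈1.3088
rotate P by −φ2: (0.0471, 0.1393, -0.2382)
  A cos θ + B sin θ = C:  0.1129·cos θ + -0.2382·sin θ = 0.0017
  √(A²+B²)=0.2636;  θ2 = -1.1281+1.5642 ≈ 0.4361
arm 3 (φ=240.0°): x'=0.0971, y'=-0.1104
  A cos θ + B sin θ = C:  0.0629·cos θ + -0.2382·sin θ = 0.0418
  γ=atan2(-0.2382,0.0629)=-1.3127;  ψ=arccos(0.1696)=1.4004;  θ3=γ+ψ≈0.0876

θ₁ = 1.3088, θ₂ = 0.4361, θ₃ = 0.0876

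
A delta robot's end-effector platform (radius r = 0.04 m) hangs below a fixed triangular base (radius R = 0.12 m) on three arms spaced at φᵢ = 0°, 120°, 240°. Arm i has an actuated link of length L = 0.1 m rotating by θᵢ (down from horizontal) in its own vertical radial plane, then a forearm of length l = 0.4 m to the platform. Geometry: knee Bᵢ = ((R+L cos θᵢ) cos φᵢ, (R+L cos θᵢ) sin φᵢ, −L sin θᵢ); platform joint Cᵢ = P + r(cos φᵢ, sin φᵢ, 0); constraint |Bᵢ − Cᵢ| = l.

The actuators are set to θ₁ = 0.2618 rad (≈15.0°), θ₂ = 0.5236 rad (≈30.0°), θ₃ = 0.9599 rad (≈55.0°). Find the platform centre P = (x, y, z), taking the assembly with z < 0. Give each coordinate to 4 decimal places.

S1 = (0.1766·cos0.0°, 0.1766·sin0.0°, -0.0259) = (0.1766, 0.0000, -0.0259)
φ2=120.0°: virtual centre (-0.0833, 0.1443, -0.0500), radius l
φ3=240.0°: virtual centre (-0.0687, -0.1190, -0.0819), radius l
eliminate P² terms by subtracting sphere 1 from 2 and 3
[-0.5198 0.2886 -0.0482]·P = -0.0016;  [-0.4905 -0.2379 -0.1121]·P = -0.0063
det = 0.2652;  x = 0.0083+-0.1652z,  y = 0.0093+-0.1304z
sphere 1 gives Az²+Bz+C=0 with A=1.0443, B=0.1049, C=-0.1309;  B²−4AC=0.5578;  roots -0.4078, 0.3074;  negative root z = -0.4078
x = 0.0756, y = 0.0625

(0.0756, 0.0625, -0.4078)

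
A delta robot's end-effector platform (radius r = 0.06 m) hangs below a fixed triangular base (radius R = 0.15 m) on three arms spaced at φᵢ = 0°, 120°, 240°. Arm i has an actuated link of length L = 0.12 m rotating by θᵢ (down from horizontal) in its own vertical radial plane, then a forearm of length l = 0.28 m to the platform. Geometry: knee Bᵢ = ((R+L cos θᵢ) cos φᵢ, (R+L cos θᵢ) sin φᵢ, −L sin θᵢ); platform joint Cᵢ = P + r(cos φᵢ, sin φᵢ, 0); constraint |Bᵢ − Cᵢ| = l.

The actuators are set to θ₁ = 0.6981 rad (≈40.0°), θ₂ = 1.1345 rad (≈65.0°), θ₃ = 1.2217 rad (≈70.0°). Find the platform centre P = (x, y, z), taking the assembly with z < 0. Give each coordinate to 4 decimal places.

(0.0611, 0.0106, -0.3295)

O1 = (0.1819·cos0.0°, 0.1819·sin0.0°, -0.0771) = (0.1819, 0.0000, -0.0771)
φ2=120.0°: virtual centre (-0.0704, 0.1219, -0.1088), radius l
arm 3 at φ=240.0°: e+L cos θ3 = 0.1310;  O3 = (-0.0655, -0.1135, -0.1128)
eliminate P² terms by subtracting sphere 1 from 2 and 3
linear system: -0.5046x+0.2437y = -0.0074−-0.0633z; -0.4949x+-0.2270y = -0.0092−-0.0713z
Cramer: x(z) = 0.0167-0.1349z;  y(z) = 0.0040-0.0198z
into |P−O₁|² = l²: 1.0186z² + 0.1987z + -0.0451 = 0;  Δ = 0.2233;  z = -0.3295 or 0.1344 → z<0 root = -0.3295
x = 0.0611, y = 0.0106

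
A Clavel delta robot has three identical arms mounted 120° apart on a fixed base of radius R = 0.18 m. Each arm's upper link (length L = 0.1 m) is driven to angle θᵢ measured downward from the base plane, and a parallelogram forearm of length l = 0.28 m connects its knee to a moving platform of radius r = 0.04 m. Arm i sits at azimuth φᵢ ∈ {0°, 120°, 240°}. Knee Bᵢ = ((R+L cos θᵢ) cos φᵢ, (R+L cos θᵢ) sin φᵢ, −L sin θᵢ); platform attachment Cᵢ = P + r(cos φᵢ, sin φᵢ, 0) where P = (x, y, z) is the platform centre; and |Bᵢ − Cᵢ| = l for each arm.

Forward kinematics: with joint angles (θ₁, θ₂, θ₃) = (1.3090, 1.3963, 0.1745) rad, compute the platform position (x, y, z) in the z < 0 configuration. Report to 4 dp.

(-0.0430, -0.0896, -0.2601)

arm 1 at φ=0.0°: (R−r)+L cos θ1 = 0.1659;  O1 = (0.1659, 0.0000, -0.0966)
arm 2 at φ=120.0°: (R−r)+L cos θ2 = 0.1574;  O2 = (-0.0787, 0.1363, -0.0985)
φ3=240.0°: virtual centre (-0.1192, -0.2065, -0.0174), radius l
eliminate P² terms by subtracting sphere 1 from 2 and 3
linear system: -0.4891x+0.2726y = -0.0024−-0.0038z; -0.5702x+-0.4131y = 0.0203−0.1585z
Cramer: x(z) = -0.0127+0.1165z;  y(z) = -0.0316+0.2229z
sphere 1 gives Az²+Bz+C=0 with A=1.0632, B=0.1375, C=-0.0362;  B²−4AC=0.1727;  roots -0.2601, 0.1308;  negative root z = -0.2601
x = -0.0430, y = -0.0896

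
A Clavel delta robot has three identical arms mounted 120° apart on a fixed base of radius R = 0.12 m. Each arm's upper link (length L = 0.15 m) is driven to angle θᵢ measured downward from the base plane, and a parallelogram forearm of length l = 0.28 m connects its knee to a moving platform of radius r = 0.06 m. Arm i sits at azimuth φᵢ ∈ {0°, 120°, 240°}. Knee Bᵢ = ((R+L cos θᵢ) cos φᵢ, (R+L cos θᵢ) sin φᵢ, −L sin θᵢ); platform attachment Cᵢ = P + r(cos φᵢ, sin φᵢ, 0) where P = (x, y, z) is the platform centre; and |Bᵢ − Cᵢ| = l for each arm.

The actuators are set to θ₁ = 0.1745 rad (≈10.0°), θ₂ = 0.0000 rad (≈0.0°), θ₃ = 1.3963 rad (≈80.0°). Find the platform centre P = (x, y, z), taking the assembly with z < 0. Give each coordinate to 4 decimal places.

(0.0805, 0.1691, -0.2094)

arm 1 at φ=0.0°: (R−r)+L cos θ1 = 0.2077;  S1 = (0.2077, 0.0000, -0.0260)
arm 2 at φ=120.0°: (R−r)+L cos θ2 = 0.2100;  S2 = (-0.1050, 0.1819, 0.0000)
S3 = (0.0860·cos240.0°, 0.0860·sin240.0°, -0.1477) = (-0.0430, -0.0745, -0.1477)
eliminate P² terms by subtracting sphere 1 from 2 and 3
plane₁₂: -0.6254x+0.3637y+0.0521z = 0.0003
Cramer: x(z) = 0.0191-0.2930z;  y(z) = 0.0336-0.6470z
sphere 1 gives Az²+Bz+C=0 with A=1.5045, B=0.1191, C=-0.0410;  B²−4AC=0.2610;  roots -0.2094, 0.1302;  negative root z = -0.2094
x = 0.0805, y = 0.1691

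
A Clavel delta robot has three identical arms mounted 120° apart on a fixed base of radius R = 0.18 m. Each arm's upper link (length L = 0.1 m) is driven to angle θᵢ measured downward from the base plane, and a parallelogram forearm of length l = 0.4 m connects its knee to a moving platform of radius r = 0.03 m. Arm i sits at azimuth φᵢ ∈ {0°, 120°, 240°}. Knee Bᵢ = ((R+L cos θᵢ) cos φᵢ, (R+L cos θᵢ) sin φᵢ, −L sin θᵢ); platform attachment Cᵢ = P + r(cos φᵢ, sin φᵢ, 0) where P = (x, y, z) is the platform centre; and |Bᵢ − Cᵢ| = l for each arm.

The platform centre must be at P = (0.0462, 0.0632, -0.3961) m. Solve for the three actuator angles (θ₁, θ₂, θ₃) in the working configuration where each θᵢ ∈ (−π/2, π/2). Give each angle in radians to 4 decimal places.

θ₁ = 0.5240, θ₂ = 0.6107, θ₃ = 1.2220

φ1=0.0° → target in arm frame (0.0462, 0.0632)
  A=0.1038, B=-0.3961, C=(l²−L²−A²−y'²−z²)/(2L)=-0.1083
  √(A²+B²)=0.4095;  θ1 = -1.3145+1.8385 ≈ 0.5240
rotate P by −φ2: (0.0316, -0.0716, -0.3961)
  A cos θ + B sin θ = C:  0.1184·cos θ + -0.3961·sin θ = -0.1302
  √(A²+B²)=0.4134;  θ2 = -1.2804+1.8911 ≈ 0.6107
rotate P by −φ3: (-0.0778, 0.0084, -0.3961)
  e−x'=0.2278;  (l²−L²−(e−x')²−y'²−z²)/2L = -0.2944
  √(A²+B²)=0.4569;  θ3 = -1.0488+2.2708 ≈ 1.2220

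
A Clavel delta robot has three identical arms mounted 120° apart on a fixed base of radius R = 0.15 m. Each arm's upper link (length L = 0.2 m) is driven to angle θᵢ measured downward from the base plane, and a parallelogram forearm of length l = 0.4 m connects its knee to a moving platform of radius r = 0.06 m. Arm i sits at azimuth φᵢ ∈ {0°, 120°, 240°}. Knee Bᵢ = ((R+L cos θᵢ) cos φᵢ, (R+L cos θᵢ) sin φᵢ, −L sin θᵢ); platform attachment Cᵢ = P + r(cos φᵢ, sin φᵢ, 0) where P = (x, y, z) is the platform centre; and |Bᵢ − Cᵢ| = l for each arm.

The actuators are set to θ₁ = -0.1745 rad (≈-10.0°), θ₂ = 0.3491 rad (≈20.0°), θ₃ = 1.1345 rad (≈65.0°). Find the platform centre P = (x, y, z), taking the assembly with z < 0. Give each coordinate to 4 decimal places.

(0.1556, 0.1358, -0.3178)

centre 1 = (0.2870·cos0.0°, 0.2870·sin0.0°, 0.0347) = (0.2870, 0.0000, 0.0347)
centre 2 = (0.2779·cos120.0°, 0.2779·sin120.0°, -0.0684) = (-0.1390, 0.2407, -0.0684)
φ3=240.0°: virtual centre (-0.0873, -0.1511, -0.1813), radius l
subtract pairs → two planes through P
plane₁₂: -0.8519x+0.4814y+-0.2063z = -0.0016
Cramer: x(z) = 0.0166-0.4375z;  y(z) = 0.0259-0.3458z
into |P−centre ₁|² = l²: 1.3110z² + 0.1492z + -0.0850 = 0;  Δ = 0.4680;  z = -0.3178 or 0.2040 → z<0 root = -0.3178
x = 0.1556, y = 0.1358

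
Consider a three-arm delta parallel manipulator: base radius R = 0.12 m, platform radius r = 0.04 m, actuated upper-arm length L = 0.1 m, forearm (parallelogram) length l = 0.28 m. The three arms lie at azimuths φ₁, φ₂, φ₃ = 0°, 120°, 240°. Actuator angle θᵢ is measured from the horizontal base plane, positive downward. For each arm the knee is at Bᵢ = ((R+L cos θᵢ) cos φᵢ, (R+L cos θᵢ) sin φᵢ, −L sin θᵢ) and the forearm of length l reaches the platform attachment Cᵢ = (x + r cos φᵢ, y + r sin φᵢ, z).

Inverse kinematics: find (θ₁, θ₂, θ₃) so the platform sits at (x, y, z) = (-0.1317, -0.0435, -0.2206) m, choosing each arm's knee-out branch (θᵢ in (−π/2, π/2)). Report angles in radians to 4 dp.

rotate P by −φ1: (-0.1317, -0.0435, -0.2206)
  A cos θ + B sin θ = C:  0.2117·cos θ + -0.2206·sin θ = -0.1349
  √(A²+B²)=0.3057;  θ1 = -0.8060+2.0276 ≈ 1.2216
φ2=120.0° → target in arm frame (0.0282, 0.1358)
  A cos θ + B sin θ = C:  0.0518·cos θ + -0.2206·sin θ = -0.0070
  θ2 = atan2(B,A) + arccos(C/0.2266) = 0.2615
φ3=240.0° → target in arm frame (0.1035, -0.0923)
  e−x'=-0.0235;  (l²−L²−(e−x')²−y'²−z²)/2L = 0.0533
  θ3 = atan2(B,A) + arccos(C/0.2219) = -0.3489

θ₁ = 1.2216, θ₂ = 0.2615, θ₃ = -0.3489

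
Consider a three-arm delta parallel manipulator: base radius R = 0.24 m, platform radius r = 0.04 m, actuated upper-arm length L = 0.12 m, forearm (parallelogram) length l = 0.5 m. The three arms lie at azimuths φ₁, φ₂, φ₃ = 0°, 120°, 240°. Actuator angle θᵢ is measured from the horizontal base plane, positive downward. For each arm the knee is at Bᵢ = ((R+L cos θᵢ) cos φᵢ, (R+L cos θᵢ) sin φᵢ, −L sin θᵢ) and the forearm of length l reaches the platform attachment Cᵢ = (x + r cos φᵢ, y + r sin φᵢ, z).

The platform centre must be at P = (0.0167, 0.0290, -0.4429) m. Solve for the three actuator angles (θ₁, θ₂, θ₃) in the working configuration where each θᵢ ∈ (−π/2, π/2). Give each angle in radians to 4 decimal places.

θ₁ = 0.3489, θ₂ = 0.3486, θ₃ = 0.6108

arm 1 (φ=0.0°): x'=0.0167, y'=0.0290
  A cos θ + B sin θ = C:  0.1833·cos θ + -0.4429·sin θ = 0.0208
  √(A²+B²)=0.4793;  θ1 = -1.1784+1.5273 ≈ 0.3489
φ2=120.0° → target in arm frame (0.0168, -0.0290)
  e−x'=0.1832;  (l²−L²−(e−x')²−y'²−z²)/2L = 0.0209
  θ2 = atan2(B,A) + arccos(C/0.4793) = 0.3486
arm 3 (φ=240.0°): x'=-0.0335, y'=0.0000
  A=0.2335, B=-0.4429, C=(l²−L²−A²−y'²−z²)/(2L)=-0.0628
  γ=atan2(-0.4429,0.2335)=-1.0857;  ψ=arccos(-0.1254)=1.6965;  θ3=γ+ψ≈0.6108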